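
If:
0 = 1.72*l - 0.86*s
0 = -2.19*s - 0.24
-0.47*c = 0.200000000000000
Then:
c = -0.43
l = -0.05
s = -0.11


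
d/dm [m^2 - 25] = 2*m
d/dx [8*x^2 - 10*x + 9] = 16*x - 10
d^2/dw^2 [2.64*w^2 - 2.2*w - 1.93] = 5.28000000000000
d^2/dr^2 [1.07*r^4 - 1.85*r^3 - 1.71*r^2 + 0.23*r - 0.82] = 12.84*r^2 - 11.1*r - 3.42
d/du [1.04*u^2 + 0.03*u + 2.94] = 2.08*u + 0.03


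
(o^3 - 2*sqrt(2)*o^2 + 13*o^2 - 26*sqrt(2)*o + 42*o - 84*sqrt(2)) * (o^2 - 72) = o^5 - 2*sqrt(2)*o^4 + 13*o^4 - 26*sqrt(2)*o^3 - 30*o^3 - 936*o^2 + 60*sqrt(2)*o^2 - 3024*o + 1872*sqrt(2)*o + 6048*sqrt(2)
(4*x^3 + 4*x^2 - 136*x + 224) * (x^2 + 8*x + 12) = 4*x^5 + 36*x^4 - 56*x^3 - 816*x^2 + 160*x + 2688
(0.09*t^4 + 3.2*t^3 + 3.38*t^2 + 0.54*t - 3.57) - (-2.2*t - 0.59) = 0.09*t^4 + 3.2*t^3 + 3.38*t^2 + 2.74*t - 2.98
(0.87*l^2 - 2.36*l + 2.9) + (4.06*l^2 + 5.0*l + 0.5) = 4.93*l^2 + 2.64*l + 3.4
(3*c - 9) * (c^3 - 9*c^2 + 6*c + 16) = 3*c^4 - 36*c^3 + 99*c^2 - 6*c - 144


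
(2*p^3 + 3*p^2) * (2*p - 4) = 4*p^4 - 2*p^3 - 12*p^2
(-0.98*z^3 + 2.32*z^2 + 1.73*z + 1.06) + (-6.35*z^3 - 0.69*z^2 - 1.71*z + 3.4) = -7.33*z^3 + 1.63*z^2 + 0.02*z + 4.46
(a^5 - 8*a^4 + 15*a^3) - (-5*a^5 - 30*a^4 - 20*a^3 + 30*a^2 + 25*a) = 6*a^5 + 22*a^4 + 35*a^3 - 30*a^2 - 25*a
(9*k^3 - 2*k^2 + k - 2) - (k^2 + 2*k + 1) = 9*k^3 - 3*k^2 - k - 3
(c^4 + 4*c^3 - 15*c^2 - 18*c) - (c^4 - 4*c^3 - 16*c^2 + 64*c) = 8*c^3 + c^2 - 82*c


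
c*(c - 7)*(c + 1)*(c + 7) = c^4 + c^3 - 49*c^2 - 49*c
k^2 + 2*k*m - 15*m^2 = (k - 3*m)*(k + 5*m)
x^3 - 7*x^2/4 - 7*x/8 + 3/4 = (x - 2)*(x - 1/2)*(x + 3/4)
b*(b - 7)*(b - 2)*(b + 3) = b^4 - 6*b^3 - 13*b^2 + 42*b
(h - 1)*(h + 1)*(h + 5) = h^3 + 5*h^2 - h - 5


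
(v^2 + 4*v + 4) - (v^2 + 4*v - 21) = 25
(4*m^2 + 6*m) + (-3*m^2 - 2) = m^2 + 6*m - 2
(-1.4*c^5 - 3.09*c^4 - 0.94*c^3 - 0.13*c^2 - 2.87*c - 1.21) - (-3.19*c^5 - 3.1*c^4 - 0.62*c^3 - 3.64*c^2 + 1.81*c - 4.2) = 1.79*c^5 + 0.0100000000000002*c^4 - 0.32*c^3 + 3.51*c^2 - 4.68*c + 2.99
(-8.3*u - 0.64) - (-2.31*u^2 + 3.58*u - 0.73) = 2.31*u^2 - 11.88*u + 0.09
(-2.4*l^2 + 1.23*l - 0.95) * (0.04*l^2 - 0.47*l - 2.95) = -0.096*l^4 + 1.1772*l^3 + 6.4639*l^2 - 3.182*l + 2.8025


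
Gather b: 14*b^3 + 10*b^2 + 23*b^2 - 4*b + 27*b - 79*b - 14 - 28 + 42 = 14*b^3 + 33*b^2 - 56*b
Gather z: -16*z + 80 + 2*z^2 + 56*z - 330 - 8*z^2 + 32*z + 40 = -6*z^2 + 72*z - 210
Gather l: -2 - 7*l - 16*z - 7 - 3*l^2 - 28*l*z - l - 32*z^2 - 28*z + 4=-3*l^2 + l*(-28*z - 8) - 32*z^2 - 44*z - 5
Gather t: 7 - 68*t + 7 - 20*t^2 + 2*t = -20*t^2 - 66*t + 14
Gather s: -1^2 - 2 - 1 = -4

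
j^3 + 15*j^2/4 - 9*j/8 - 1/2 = (j - 1/2)*(j + 1/4)*(j + 4)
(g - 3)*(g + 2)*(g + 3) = g^3 + 2*g^2 - 9*g - 18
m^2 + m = m*(m + 1)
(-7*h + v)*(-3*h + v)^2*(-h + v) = 63*h^4 - 114*h^3*v + 64*h^2*v^2 - 14*h*v^3 + v^4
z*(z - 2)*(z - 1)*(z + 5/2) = z^4 - z^3/2 - 11*z^2/2 + 5*z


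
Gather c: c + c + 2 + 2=2*c + 4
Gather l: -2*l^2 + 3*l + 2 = -2*l^2 + 3*l + 2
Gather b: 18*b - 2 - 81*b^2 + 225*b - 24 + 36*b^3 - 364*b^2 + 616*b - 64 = 36*b^3 - 445*b^2 + 859*b - 90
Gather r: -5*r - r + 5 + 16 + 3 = 24 - 6*r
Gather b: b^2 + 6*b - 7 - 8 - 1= b^2 + 6*b - 16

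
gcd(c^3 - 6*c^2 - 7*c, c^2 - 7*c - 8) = c + 1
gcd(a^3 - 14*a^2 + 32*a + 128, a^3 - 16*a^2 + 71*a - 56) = a - 8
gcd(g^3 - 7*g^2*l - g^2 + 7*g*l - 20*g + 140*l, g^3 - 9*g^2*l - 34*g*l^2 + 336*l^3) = g - 7*l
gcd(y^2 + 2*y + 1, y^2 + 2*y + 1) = y^2 + 2*y + 1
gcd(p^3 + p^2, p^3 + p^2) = p^3 + p^2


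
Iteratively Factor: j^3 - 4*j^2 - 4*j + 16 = (j - 4)*(j^2 - 4) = (j - 4)*(j + 2)*(j - 2)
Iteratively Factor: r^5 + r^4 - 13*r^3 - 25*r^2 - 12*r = (r + 1)*(r^4 - 13*r^2 - 12*r) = (r - 4)*(r + 1)*(r^3 + 4*r^2 + 3*r) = (r - 4)*(r + 1)^2*(r^2 + 3*r) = (r - 4)*(r + 1)^2*(r + 3)*(r)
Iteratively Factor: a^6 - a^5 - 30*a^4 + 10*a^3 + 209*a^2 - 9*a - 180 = (a - 3)*(a^5 + 2*a^4 - 24*a^3 - 62*a^2 + 23*a + 60) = (a - 5)*(a - 3)*(a^4 + 7*a^3 + 11*a^2 - 7*a - 12) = (a - 5)*(a - 3)*(a + 4)*(a^3 + 3*a^2 - a - 3) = (a - 5)*(a - 3)*(a - 1)*(a + 4)*(a^2 + 4*a + 3) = (a - 5)*(a - 3)*(a - 1)*(a + 3)*(a + 4)*(a + 1)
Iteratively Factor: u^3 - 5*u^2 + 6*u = (u - 2)*(u^2 - 3*u) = (u - 3)*(u - 2)*(u)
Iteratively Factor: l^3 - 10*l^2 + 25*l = (l - 5)*(l^2 - 5*l) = (l - 5)^2*(l)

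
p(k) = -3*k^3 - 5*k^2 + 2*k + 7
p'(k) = -9*k^2 - 10*k + 2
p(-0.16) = 6.56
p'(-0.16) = 3.37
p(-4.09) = 120.43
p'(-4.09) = -107.65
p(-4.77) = 209.29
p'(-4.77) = -155.08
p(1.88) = -26.85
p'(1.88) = -48.61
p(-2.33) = 13.14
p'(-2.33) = -23.56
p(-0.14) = 6.63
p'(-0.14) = 3.22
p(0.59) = 5.82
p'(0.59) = -7.03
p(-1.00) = 3.00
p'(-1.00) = 3.00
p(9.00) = -2567.00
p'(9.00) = -817.00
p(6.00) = -809.00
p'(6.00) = -382.00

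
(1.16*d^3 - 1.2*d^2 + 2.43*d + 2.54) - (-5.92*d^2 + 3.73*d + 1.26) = 1.16*d^3 + 4.72*d^2 - 1.3*d + 1.28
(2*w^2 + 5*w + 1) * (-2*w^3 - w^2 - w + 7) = -4*w^5 - 12*w^4 - 9*w^3 + 8*w^2 + 34*w + 7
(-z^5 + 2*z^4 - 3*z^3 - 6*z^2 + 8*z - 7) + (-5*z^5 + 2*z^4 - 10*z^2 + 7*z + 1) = -6*z^5 + 4*z^4 - 3*z^3 - 16*z^2 + 15*z - 6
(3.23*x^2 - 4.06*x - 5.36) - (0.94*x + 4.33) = 3.23*x^2 - 5.0*x - 9.69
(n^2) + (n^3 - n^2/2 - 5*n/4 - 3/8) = n^3 + n^2/2 - 5*n/4 - 3/8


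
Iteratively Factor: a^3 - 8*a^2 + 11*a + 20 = (a + 1)*(a^2 - 9*a + 20) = (a - 4)*(a + 1)*(a - 5)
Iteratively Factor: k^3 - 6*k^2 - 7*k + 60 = (k - 5)*(k^2 - k - 12) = (k - 5)*(k - 4)*(k + 3)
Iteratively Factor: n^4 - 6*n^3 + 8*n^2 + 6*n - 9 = (n - 3)*(n^3 - 3*n^2 - n + 3) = (n - 3)*(n + 1)*(n^2 - 4*n + 3) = (n - 3)^2*(n + 1)*(n - 1)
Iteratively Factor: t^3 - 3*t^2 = (t)*(t^2 - 3*t) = t*(t - 3)*(t)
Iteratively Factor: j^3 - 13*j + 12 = (j - 3)*(j^2 + 3*j - 4) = (j - 3)*(j + 4)*(j - 1)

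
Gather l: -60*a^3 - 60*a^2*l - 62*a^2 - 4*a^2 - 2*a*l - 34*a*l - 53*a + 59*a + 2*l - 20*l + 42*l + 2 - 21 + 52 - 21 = -60*a^3 - 66*a^2 + 6*a + l*(-60*a^2 - 36*a + 24) + 12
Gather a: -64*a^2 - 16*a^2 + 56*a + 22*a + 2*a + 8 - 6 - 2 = -80*a^2 + 80*a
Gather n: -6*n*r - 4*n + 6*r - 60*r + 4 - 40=n*(-6*r - 4) - 54*r - 36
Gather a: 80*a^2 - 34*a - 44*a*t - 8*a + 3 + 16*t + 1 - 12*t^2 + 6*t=80*a^2 + a*(-44*t - 42) - 12*t^2 + 22*t + 4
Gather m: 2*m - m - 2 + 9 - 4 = m + 3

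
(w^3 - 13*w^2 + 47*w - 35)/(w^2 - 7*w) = w - 6 + 5/w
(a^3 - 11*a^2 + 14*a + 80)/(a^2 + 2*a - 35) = (a^2 - 6*a - 16)/(a + 7)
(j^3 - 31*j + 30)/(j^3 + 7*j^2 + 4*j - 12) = (j - 5)/(j + 2)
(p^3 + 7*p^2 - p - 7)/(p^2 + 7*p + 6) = (p^2 + 6*p - 7)/(p + 6)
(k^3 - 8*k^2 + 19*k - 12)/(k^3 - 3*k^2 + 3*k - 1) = (k^2 - 7*k + 12)/(k^2 - 2*k + 1)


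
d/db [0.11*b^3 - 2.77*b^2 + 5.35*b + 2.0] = 0.33*b^2 - 5.54*b + 5.35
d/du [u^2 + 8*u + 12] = 2*u + 8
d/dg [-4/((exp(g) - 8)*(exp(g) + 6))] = 8*(exp(g) - 1)*exp(g)/((exp(g) - 8)^2*(exp(g) + 6)^2)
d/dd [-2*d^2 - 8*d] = -4*d - 8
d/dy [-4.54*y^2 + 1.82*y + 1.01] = 1.82 - 9.08*y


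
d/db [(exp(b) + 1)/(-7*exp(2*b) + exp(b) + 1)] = 7*(exp(b) + 2)*exp(2*b)/(49*exp(4*b) - 14*exp(3*b) - 13*exp(2*b) + 2*exp(b) + 1)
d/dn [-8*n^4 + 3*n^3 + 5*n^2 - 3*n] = -32*n^3 + 9*n^2 + 10*n - 3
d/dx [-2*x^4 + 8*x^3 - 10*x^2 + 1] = 4*x*(-2*x^2 + 6*x - 5)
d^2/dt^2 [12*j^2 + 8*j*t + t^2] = 2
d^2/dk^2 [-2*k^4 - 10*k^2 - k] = -24*k^2 - 20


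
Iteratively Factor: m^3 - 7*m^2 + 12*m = (m - 3)*(m^2 - 4*m) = (m - 4)*(m - 3)*(m)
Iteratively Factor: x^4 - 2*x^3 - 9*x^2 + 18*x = (x)*(x^3 - 2*x^2 - 9*x + 18) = x*(x - 2)*(x^2 - 9) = x*(x - 2)*(x + 3)*(x - 3)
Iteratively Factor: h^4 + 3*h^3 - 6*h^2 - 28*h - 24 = (h + 2)*(h^3 + h^2 - 8*h - 12) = (h + 2)^2*(h^2 - h - 6) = (h - 3)*(h + 2)^2*(h + 2)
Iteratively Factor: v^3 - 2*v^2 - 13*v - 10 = (v + 2)*(v^2 - 4*v - 5) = (v - 5)*(v + 2)*(v + 1)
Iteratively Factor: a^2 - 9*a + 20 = (a - 5)*(a - 4)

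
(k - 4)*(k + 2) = k^2 - 2*k - 8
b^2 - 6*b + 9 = (b - 3)^2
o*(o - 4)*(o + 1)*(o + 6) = o^4 + 3*o^3 - 22*o^2 - 24*o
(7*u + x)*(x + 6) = 7*u*x + 42*u + x^2 + 6*x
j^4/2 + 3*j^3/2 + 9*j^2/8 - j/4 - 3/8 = (j/2 + 1/2)*(j - 1/2)*(j + 1)*(j + 3/2)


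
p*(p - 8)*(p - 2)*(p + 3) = p^4 - 7*p^3 - 14*p^2 + 48*p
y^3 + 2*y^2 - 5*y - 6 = (y - 2)*(y + 1)*(y + 3)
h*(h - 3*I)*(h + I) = h^3 - 2*I*h^2 + 3*h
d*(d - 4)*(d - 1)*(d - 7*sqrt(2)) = d^4 - 7*sqrt(2)*d^3 - 5*d^3 + 4*d^2 + 35*sqrt(2)*d^2 - 28*sqrt(2)*d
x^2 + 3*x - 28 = (x - 4)*(x + 7)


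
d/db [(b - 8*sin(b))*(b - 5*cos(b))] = (b - 8*sin(b))*(5*sin(b) + 1) - (b - 5*cos(b))*(8*cos(b) - 1)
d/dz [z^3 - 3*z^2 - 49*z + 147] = 3*z^2 - 6*z - 49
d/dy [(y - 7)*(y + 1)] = 2*y - 6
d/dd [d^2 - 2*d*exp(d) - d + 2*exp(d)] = -2*d*exp(d) + 2*d - 1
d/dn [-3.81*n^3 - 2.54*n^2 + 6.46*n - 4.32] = -11.43*n^2 - 5.08*n + 6.46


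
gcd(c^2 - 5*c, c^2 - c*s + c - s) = 1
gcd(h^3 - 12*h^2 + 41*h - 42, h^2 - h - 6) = h - 3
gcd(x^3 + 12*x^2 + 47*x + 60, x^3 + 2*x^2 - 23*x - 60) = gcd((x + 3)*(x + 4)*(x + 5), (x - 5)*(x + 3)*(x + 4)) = x^2 + 7*x + 12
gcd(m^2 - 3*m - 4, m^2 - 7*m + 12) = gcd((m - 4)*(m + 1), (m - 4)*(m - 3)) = m - 4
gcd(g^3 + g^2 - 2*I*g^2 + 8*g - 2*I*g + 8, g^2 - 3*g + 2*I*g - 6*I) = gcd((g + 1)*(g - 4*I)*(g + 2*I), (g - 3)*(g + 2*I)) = g + 2*I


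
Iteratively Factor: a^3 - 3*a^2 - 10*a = (a - 5)*(a^2 + 2*a) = a*(a - 5)*(a + 2)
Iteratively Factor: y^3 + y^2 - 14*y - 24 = (y + 3)*(y^2 - 2*y - 8) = (y - 4)*(y + 3)*(y + 2)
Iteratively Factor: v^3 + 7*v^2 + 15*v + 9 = (v + 1)*(v^2 + 6*v + 9) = (v + 1)*(v + 3)*(v + 3)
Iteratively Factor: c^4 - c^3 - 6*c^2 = (c)*(c^3 - c^2 - 6*c) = c*(c + 2)*(c^2 - 3*c) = c*(c - 3)*(c + 2)*(c)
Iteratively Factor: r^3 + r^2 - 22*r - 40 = (r + 4)*(r^2 - 3*r - 10) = (r - 5)*(r + 4)*(r + 2)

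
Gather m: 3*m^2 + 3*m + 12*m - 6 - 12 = 3*m^2 + 15*m - 18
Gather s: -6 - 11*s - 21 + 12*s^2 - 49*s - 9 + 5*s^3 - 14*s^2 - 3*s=5*s^3 - 2*s^2 - 63*s - 36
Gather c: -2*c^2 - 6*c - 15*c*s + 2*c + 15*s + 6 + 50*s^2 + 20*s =-2*c^2 + c*(-15*s - 4) + 50*s^2 + 35*s + 6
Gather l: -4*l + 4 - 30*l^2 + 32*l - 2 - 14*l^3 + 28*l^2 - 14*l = -14*l^3 - 2*l^2 + 14*l + 2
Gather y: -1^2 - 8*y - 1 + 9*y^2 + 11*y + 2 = 9*y^2 + 3*y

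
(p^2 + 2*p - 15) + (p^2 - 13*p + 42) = 2*p^2 - 11*p + 27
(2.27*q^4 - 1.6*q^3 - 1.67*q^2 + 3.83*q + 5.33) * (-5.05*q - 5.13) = -11.4635*q^5 - 3.5651*q^4 + 16.6415*q^3 - 10.7744*q^2 - 46.5644*q - 27.3429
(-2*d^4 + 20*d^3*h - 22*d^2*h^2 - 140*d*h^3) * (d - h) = -2*d^5 + 22*d^4*h - 42*d^3*h^2 - 118*d^2*h^3 + 140*d*h^4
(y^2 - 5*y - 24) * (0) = 0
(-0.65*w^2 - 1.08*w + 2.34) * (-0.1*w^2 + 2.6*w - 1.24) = 0.065*w^4 - 1.582*w^3 - 2.236*w^2 + 7.4232*w - 2.9016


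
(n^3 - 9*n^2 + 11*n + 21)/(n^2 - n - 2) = (n^2 - 10*n + 21)/(n - 2)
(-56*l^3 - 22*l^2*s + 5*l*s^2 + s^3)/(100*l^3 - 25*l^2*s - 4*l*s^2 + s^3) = (14*l^2 + 9*l*s + s^2)/(-25*l^2 + s^2)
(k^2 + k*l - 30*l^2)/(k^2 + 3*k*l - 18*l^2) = (k - 5*l)/(k - 3*l)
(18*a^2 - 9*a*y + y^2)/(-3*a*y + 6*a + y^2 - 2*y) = (-6*a + y)/(y - 2)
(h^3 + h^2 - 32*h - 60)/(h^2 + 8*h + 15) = (h^2 - 4*h - 12)/(h + 3)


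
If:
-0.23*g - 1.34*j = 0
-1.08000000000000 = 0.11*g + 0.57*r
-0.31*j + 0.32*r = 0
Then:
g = -70.95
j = 12.18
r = 11.80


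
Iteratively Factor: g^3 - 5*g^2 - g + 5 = (g - 5)*(g^2 - 1) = (g - 5)*(g + 1)*(g - 1)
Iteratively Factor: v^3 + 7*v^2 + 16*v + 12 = (v + 2)*(v^2 + 5*v + 6) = (v + 2)^2*(v + 3)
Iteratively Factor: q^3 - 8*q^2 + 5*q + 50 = (q - 5)*(q^2 - 3*q - 10) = (q - 5)*(q + 2)*(q - 5)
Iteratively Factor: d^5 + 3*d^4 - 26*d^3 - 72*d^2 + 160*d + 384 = (d - 4)*(d^4 + 7*d^3 + 2*d^2 - 64*d - 96) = (d - 4)*(d - 3)*(d^3 + 10*d^2 + 32*d + 32) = (d - 4)*(d - 3)*(d + 2)*(d^2 + 8*d + 16) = (d - 4)*(d - 3)*(d + 2)*(d + 4)*(d + 4)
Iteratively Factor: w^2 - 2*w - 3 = (w - 3)*(w + 1)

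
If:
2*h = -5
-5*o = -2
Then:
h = -5/2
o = 2/5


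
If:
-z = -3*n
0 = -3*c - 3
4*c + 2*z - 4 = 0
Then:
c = -1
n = 4/3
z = 4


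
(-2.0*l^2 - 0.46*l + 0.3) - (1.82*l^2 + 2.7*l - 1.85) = -3.82*l^2 - 3.16*l + 2.15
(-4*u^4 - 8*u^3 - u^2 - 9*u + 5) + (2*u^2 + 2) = -4*u^4 - 8*u^3 + u^2 - 9*u + 7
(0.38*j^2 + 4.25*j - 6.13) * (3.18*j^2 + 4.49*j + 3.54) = 1.2084*j^4 + 15.2212*j^3 + 0.934299999999997*j^2 - 12.4787*j - 21.7002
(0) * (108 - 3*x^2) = 0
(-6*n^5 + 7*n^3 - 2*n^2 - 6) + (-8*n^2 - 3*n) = -6*n^5 + 7*n^3 - 10*n^2 - 3*n - 6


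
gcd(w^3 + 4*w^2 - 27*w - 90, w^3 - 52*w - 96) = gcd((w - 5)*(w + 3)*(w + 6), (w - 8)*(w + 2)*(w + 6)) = w + 6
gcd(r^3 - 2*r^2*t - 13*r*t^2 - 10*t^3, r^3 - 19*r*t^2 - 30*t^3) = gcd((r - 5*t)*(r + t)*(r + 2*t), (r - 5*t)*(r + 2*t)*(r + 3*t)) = r^2 - 3*r*t - 10*t^2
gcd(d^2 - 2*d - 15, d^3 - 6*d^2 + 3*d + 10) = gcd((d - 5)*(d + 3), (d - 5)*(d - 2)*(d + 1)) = d - 5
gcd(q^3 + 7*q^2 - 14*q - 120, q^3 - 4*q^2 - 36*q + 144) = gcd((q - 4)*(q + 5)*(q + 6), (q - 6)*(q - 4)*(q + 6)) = q^2 + 2*q - 24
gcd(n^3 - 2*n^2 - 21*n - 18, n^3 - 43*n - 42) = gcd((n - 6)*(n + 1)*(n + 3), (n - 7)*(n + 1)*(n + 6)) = n + 1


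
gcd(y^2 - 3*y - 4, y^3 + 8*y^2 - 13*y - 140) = y - 4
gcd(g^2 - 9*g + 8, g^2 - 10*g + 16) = g - 8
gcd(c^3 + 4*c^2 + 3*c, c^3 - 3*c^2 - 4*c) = c^2 + c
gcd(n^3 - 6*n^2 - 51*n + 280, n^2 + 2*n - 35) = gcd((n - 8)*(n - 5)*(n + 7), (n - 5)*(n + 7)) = n^2 + 2*n - 35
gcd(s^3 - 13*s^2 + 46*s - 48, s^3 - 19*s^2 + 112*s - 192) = s^2 - 11*s + 24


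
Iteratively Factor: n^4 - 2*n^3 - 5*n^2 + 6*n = (n + 2)*(n^3 - 4*n^2 + 3*n) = (n - 1)*(n + 2)*(n^2 - 3*n) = n*(n - 1)*(n + 2)*(n - 3)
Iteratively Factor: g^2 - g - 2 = (g - 2)*(g + 1)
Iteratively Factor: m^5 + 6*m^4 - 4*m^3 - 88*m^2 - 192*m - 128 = (m + 4)*(m^4 + 2*m^3 - 12*m^2 - 40*m - 32) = (m + 2)*(m + 4)*(m^3 - 12*m - 16) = (m - 4)*(m + 2)*(m + 4)*(m^2 + 4*m + 4) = (m - 4)*(m + 2)^2*(m + 4)*(m + 2)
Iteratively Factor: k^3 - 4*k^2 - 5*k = (k)*(k^2 - 4*k - 5) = k*(k + 1)*(k - 5)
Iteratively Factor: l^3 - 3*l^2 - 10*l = (l + 2)*(l^2 - 5*l) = (l - 5)*(l + 2)*(l)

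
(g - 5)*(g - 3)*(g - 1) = g^3 - 9*g^2 + 23*g - 15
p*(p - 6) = p^2 - 6*p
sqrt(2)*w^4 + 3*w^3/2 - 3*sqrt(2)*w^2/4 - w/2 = w*(w - sqrt(2)/2)*(w + sqrt(2))*(sqrt(2)*w + 1/2)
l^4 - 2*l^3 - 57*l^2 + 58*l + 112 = (l - 8)*(l - 2)*(l + 1)*(l + 7)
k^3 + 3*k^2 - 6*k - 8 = (k - 2)*(k + 1)*(k + 4)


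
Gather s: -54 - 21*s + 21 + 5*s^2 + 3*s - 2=5*s^2 - 18*s - 35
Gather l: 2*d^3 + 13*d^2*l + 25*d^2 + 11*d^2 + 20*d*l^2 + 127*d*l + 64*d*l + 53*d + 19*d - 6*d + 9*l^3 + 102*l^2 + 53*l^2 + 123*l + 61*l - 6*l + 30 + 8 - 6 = 2*d^3 + 36*d^2 + 66*d + 9*l^3 + l^2*(20*d + 155) + l*(13*d^2 + 191*d + 178) + 32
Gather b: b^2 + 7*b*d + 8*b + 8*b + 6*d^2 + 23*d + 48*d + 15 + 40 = b^2 + b*(7*d + 16) + 6*d^2 + 71*d + 55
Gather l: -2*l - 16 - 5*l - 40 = -7*l - 56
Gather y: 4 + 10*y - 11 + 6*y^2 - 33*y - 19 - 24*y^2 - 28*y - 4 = -18*y^2 - 51*y - 30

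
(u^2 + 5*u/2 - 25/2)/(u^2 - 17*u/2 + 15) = (u + 5)/(u - 6)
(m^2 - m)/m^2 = (m - 1)/m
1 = 1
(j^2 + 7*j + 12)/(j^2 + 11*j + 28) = (j + 3)/(j + 7)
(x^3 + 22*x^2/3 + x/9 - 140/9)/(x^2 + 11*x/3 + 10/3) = (3*x^2 + 17*x - 28)/(3*(x + 2))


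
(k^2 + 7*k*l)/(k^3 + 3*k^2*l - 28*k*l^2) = 1/(k - 4*l)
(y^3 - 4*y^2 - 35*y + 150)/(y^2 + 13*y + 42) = (y^2 - 10*y + 25)/(y + 7)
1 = 1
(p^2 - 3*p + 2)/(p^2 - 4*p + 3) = (p - 2)/(p - 3)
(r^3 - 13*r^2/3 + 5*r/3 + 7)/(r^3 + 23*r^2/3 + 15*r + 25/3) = (3*r^2 - 16*r + 21)/(3*r^2 + 20*r + 25)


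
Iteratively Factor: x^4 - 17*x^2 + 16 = (x + 4)*(x^3 - 4*x^2 - x + 4) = (x - 4)*(x + 4)*(x^2 - 1) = (x - 4)*(x - 1)*(x + 4)*(x + 1)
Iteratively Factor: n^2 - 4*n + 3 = (n - 3)*(n - 1)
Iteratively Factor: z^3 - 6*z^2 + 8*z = (z)*(z^2 - 6*z + 8) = z*(z - 2)*(z - 4)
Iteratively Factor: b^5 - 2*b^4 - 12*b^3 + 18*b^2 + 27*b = (b + 3)*(b^4 - 5*b^3 + 3*b^2 + 9*b) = (b - 3)*(b + 3)*(b^3 - 2*b^2 - 3*b) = (b - 3)*(b + 1)*(b + 3)*(b^2 - 3*b) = b*(b - 3)*(b + 1)*(b + 3)*(b - 3)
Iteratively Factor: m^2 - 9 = (m + 3)*(m - 3)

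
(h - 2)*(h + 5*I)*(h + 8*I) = h^3 - 2*h^2 + 13*I*h^2 - 40*h - 26*I*h + 80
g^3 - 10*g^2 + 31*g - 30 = (g - 5)*(g - 3)*(g - 2)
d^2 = d^2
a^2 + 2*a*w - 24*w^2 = (a - 4*w)*(a + 6*w)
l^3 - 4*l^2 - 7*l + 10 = (l - 5)*(l - 1)*(l + 2)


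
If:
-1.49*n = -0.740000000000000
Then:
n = 0.50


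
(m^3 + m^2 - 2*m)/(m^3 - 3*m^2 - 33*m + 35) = m*(m + 2)/(m^2 - 2*m - 35)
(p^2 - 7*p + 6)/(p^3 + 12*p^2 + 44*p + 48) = (p^2 - 7*p + 6)/(p^3 + 12*p^2 + 44*p + 48)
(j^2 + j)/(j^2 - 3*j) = (j + 1)/(j - 3)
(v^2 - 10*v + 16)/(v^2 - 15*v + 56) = (v - 2)/(v - 7)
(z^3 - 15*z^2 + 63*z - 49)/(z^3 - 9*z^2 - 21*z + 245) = (z - 1)/(z + 5)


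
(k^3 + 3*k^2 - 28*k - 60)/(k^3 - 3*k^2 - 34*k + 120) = (k + 2)/(k - 4)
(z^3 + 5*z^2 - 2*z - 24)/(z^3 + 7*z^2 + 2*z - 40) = (z + 3)/(z + 5)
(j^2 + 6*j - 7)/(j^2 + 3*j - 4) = (j + 7)/(j + 4)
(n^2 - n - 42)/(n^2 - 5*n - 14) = (n + 6)/(n + 2)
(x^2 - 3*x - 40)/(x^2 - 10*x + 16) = (x + 5)/(x - 2)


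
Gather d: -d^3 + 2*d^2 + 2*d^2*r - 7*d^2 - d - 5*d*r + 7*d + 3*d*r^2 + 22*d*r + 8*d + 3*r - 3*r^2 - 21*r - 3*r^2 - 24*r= -d^3 + d^2*(2*r - 5) + d*(3*r^2 + 17*r + 14) - 6*r^2 - 42*r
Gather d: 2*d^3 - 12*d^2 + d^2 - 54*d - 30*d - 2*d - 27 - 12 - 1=2*d^3 - 11*d^2 - 86*d - 40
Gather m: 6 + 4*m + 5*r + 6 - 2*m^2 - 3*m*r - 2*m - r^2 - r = -2*m^2 + m*(2 - 3*r) - r^2 + 4*r + 12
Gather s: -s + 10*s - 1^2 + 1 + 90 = 9*s + 90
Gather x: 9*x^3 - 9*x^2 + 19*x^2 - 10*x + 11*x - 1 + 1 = 9*x^3 + 10*x^2 + x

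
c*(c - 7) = c^2 - 7*c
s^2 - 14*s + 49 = (s - 7)^2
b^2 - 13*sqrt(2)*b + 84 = (b - 7*sqrt(2))*(b - 6*sqrt(2))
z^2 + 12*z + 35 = (z + 5)*(z + 7)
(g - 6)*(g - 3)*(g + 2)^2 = g^4 - 5*g^3 - 14*g^2 + 36*g + 72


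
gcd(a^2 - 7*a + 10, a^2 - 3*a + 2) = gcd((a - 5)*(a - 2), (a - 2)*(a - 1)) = a - 2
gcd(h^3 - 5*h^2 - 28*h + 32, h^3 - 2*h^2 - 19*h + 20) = h^2 + 3*h - 4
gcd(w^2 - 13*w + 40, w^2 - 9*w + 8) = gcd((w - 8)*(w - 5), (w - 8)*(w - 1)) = w - 8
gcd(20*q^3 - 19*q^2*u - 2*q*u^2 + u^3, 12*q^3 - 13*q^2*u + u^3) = 4*q^2 - 3*q*u - u^2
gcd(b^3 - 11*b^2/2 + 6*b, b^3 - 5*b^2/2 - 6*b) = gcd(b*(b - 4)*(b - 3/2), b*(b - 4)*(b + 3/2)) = b^2 - 4*b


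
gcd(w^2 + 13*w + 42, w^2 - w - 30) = 1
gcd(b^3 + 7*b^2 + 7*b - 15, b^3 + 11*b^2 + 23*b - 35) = b^2 + 4*b - 5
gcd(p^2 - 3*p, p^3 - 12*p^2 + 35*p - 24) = p - 3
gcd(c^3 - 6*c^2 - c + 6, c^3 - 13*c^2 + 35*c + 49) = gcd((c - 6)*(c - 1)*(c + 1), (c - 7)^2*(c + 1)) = c + 1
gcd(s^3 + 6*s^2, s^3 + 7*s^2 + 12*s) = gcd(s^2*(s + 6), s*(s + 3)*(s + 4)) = s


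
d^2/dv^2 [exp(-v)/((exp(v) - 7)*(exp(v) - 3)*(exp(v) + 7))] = (16*exp(6*v) - 69*exp(5*v) - 507*exp(4*v) + 1470*exp(3*v) + 8722*exp(2*v) - 21609*exp(v) + 21609)*exp(-v)/(exp(9*v) - 9*exp(8*v) - 120*exp(7*v) + 1296*exp(6*v) + 3234*exp(5*v) - 60858*exp(4*v) + 76832*exp(3*v) + 864360*exp(2*v) - 3176523*exp(v) + 3176523)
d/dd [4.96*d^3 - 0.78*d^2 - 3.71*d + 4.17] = 14.88*d^2 - 1.56*d - 3.71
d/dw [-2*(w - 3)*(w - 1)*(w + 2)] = -6*w^2 + 8*w + 10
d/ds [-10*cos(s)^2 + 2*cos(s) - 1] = 2*(10*cos(s) - 1)*sin(s)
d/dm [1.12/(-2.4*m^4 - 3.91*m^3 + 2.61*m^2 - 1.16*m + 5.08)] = (10.752*m^3 + 13.1376*m^2 - 5.8464*m + 1.2992)/(2.4*m^4 + 3.91*m^3 - 2.61*m^2 + 1.16*m - 5.08)^2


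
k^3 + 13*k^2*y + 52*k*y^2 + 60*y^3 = (k + 2*y)*(k + 5*y)*(k + 6*y)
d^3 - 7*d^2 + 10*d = d*(d - 5)*(d - 2)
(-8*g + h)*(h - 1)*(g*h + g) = -8*g^2*h^2 + 8*g^2 + g*h^3 - g*h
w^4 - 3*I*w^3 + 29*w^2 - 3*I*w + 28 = (w - 7*I)*(w - I)*(w + I)*(w + 4*I)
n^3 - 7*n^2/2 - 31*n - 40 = (n - 8)*(n + 2)*(n + 5/2)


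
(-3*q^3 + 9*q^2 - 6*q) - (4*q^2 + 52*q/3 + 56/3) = -3*q^3 + 5*q^2 - 70*q/3 - 56/3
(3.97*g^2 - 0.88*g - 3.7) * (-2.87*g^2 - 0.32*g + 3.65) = -11.3939*g^4 + 1.2552*g^3 + 25.3911*g^2 - 2.028*g - 13.505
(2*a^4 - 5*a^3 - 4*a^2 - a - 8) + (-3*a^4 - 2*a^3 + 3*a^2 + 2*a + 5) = -a^4 - 7*a^3 - a^2 + a - 3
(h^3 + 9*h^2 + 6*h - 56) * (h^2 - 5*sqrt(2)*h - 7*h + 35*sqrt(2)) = h^5 - 5*sqrt(2)*h^4 + 2*h^4 - 57*h^3 - 10*sqrt(2)*h^3 - 98*h^2 + 285*sqrt(2)*h^2 + 392*h + 490*sqrt(2)*h - 1960*sqrt(2)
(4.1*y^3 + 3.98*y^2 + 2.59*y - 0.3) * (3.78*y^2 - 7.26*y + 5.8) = 15.498*y^5 - 14.7216*y^4 + 4.6754*y^3 + 3.1466*y^2 + 17.2*y - 1.74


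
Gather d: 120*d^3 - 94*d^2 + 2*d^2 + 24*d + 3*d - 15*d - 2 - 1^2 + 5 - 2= 120*d^3 - 92*d^2 + 12*d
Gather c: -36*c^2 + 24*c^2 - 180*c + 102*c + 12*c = -12*c^2 - 66*c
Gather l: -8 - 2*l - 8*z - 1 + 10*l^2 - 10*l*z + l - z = 10*l^2 + l*(-10*z - 1) - 9*z - 9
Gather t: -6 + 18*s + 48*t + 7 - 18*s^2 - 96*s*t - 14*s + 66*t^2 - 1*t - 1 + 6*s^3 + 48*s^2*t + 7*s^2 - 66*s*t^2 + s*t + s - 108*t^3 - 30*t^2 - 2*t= 6*s^3 - 11*s^2 + 5*s - 108*t^3 + t^2*(36 - 66*s) + t*(48*s^2 - 95*s + 45)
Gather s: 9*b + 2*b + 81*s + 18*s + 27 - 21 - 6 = 11*b + 99*s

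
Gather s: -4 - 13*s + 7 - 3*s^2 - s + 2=-3*s^2 - 14*s + 5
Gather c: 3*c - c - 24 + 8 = 2*c - 16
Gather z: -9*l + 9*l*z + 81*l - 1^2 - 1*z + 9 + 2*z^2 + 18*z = 72*l + 2*z^2 + z*(9*l + 17) + 8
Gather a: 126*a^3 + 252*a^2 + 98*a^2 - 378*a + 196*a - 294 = 126*a^3 + 350*a^2 - 182*a - 294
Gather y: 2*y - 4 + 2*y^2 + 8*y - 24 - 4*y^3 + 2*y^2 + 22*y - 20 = -4*y^3 + 4*y^2 + 32*y - 48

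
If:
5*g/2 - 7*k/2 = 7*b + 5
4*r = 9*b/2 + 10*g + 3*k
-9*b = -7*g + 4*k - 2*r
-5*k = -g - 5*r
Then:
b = 500/1961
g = -600/1961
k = -4230/1961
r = -4110/1961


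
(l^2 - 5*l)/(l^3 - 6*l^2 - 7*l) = (5 - l)/(-l^2 + 6*l + 7)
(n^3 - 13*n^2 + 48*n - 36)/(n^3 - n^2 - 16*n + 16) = (n^2 - 12*n + 36)/(n^2 - 16)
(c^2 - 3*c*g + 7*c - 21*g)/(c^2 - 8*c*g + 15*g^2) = (c + 7)/(c - 5*g)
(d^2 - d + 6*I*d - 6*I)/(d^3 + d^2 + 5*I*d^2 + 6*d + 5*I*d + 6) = (d - 1)/(d^2 + d*(1 - I) - I)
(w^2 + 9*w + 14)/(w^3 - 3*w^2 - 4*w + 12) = (w + 7)/(w^2 - 5*w + 6)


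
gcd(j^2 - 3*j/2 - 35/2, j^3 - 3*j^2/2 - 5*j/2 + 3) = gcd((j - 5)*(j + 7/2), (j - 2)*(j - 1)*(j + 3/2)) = 1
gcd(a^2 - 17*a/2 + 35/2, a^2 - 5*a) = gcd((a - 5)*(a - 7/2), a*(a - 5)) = a - 5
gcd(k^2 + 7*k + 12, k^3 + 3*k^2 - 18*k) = 1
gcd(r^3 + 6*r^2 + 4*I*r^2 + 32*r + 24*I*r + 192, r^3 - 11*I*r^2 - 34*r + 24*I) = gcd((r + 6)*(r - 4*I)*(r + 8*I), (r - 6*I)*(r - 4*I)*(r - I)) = r - 4*I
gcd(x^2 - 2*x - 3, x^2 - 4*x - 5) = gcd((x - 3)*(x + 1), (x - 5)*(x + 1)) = x + 1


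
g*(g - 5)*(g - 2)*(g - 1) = g^4 - 8*g^3 + 17*g^2 - 10*g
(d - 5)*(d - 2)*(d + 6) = d^3 - d^2 - 32*d + 60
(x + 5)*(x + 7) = x^2 + 12*x + 35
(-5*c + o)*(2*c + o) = -10*c^2 - 3*c*o + o^2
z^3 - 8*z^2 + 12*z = z*(z - 6)*(z - 2)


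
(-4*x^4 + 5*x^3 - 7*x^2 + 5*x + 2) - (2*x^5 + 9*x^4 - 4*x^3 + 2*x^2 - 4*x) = -2*x^5 - 13*x^4 + 9*x^3 - 9*x^2 + 9*x + 2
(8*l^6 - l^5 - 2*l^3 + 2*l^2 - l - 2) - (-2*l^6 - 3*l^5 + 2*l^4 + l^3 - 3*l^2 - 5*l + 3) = 10*l^6 + 2*l^5 - 2*l^4 - 3*l^3 + 5*l^2 + 4*l - 5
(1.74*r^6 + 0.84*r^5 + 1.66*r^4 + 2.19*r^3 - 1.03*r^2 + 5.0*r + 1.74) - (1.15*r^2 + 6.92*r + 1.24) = 1.74*r^6 + 0.84*r^5 + 1.66*r^4 + 2.19*r^3 - 2.18*r^2 - 1.92*r + 0.5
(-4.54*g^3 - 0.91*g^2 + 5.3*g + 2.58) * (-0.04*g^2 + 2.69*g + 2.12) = 0.1816*g^5 - 12.1762*g^4 - 12.2847*g^3 + 12.2246*g^2 + 18.1762*g + 5.4696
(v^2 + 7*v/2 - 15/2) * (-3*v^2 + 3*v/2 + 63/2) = -3*v^4 - 9*v^3 + 237*v^2/4 + 99*v - 945/4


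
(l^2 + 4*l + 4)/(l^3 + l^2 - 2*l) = (l + 2)/(l*(l - 1))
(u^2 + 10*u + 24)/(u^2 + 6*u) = (u + 4)/u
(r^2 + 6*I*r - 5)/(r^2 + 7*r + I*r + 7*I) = (r + 5*I)/(r + 7)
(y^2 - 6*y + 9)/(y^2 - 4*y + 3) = (y - 3)/(y - 1)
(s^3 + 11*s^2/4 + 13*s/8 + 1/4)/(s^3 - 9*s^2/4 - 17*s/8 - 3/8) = (s + 2)/(s - 3)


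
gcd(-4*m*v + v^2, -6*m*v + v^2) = v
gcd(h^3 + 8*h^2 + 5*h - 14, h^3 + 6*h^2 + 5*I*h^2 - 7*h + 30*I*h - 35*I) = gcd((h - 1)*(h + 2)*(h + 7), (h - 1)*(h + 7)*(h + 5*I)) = h^2 + 6*h - 7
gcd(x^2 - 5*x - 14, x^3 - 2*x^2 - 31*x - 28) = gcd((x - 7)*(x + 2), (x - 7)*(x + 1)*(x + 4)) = x - 7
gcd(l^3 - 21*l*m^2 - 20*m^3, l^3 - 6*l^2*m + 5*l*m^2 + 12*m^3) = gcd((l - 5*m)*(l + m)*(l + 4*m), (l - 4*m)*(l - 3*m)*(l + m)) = l + m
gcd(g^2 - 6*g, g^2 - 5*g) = g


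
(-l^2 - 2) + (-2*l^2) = -3*l^2 - 2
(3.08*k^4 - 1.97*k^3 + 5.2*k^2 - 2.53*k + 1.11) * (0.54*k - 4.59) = 1.6632*k^5 - 15.201*k^4 + 11.8503*k^3 - 25.2342*k^2 + 12.2121*k - 5.0949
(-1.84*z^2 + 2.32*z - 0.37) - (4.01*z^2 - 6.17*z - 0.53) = -5.85*z^2 + 8.49*z + 0.16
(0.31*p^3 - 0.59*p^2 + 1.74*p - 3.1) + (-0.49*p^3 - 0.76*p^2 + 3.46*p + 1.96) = -0.18*p^3 - 1.35*p^2 + 5.2*p - 1.14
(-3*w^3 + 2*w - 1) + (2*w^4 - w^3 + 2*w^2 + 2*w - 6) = 2*w^4 - 4*w^3 + 2*w^2 + 4*w - 7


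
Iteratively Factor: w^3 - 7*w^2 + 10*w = (w)*(w^2 - 7*w + 10) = w*(w - 5)*(w - 2)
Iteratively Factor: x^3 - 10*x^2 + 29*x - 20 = (x - 1)*(x^2 - 9*x + 20) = (x - 4)*(x - 1)*(x - 5)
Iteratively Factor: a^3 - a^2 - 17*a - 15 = (a - 5)*(a^2 + 4*a + 3) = (a - 5)*(a + 3)*(a + 1)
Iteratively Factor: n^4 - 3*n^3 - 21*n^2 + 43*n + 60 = (n + 1)*(n^3 - 4*n^2 - 17*n + 60) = (n - 5)*(n + 1)*(n^2 + n - 12) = (n - 5)*(n - 3)*(n + 1)*(n + 4)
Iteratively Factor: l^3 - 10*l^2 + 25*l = (l - 5)*(l^2 - 5*l) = (l - 5)^2*(l)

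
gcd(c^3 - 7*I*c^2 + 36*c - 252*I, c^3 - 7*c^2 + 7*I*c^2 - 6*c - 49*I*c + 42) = c + 6*I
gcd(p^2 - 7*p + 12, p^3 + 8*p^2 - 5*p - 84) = p - 3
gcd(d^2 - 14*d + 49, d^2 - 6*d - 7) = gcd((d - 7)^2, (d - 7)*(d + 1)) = d - 7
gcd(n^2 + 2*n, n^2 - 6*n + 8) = 1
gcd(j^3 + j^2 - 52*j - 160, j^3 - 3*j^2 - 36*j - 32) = j^2 - 4*j - 32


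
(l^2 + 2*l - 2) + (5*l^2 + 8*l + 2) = 6*l^2 + 10*l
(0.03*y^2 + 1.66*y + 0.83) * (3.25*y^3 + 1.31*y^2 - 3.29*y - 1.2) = 0.0975*y^5 + 5.4343*y^4 + 4.7734*y^3 - 4.4101*y^2 - 4.7227*y - 0.996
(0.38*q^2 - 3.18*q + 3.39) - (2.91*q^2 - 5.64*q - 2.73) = -2.53*q^2 + 2.46*q + 6.12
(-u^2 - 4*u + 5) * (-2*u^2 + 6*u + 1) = 2*u^4 + 2*u^3 - 35*u^2 + 26*u + 5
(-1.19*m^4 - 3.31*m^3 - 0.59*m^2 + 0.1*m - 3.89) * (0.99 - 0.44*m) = 0.5236*m^5 + 0.2783*m^4 - 3.0173*m^3 - 0.6281*m^2 + 1.8106*m - 3.8511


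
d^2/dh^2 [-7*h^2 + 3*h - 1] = -14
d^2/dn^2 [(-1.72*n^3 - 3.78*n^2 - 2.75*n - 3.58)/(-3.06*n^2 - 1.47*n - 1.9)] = (2.8421709430404e-14*n^5 + 4.9267440000001*n^3 + 98.092368*n^2 + 37.945536*n - 14.226096)/(28.652616*n^6 + 41.293476*n^5 + 73.209582*n^4 + 54.456003*n^3 + 45.45693*n^2 + 15.9201*n + 6.859)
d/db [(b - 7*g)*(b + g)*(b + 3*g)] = 3*b^2 - 6*b*g - 25*g^2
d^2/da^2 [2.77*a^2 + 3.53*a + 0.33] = 5.54000000000000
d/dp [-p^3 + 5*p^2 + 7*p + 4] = -3*p^2 + 10*p + 7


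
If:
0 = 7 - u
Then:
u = 7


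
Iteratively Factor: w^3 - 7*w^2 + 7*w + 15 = (w - 3)*(w^2 - 4*w - 5) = (w - 3)*(w + 1)*(w - 5)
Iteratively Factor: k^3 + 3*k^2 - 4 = (k + 2)*(k^2 + k - 2) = (k - 1)*(k + 2)*(k + 2)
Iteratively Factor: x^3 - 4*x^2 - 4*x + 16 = (x + 2)*(x^2 - 6*x + 8) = (x - 2)*(x + 2)*(x - 4)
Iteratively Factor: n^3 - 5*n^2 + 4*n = (n - 1)*(n^2 - 4*n) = n*(n - 1)*(n - 4)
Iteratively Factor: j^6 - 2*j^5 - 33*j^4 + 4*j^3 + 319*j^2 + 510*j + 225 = (j + 1)*(j^5 - 3*j^4 - 30*j^3 + 34*j^2 + 285*j + 225) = (j - 5)*(j + 1)*(j^4 + 2*j^3 - 20*j^2 - 66*j - 45) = (j - 5)*(j + 1)*(j + 3)*(j^3 - j^2 - 17*j - 15) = (j - 5)*(j + 1)^2*(j + 3)*(j^2 - 2*j - 15) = (j - 5)^2*(j + 1)^2*(j + 3)*(j + 3)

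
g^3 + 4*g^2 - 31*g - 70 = (g - 5)*(g + 2)*(g + 7)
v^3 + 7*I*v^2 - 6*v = v*(v + I)*(v + 6*I)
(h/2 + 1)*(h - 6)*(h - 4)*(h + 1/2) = h^4/2 - 15*h^3/4 + 25*h + 12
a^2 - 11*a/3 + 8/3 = (a - 8/3)*(a - 1)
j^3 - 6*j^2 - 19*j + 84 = (j - 7)*(j - 3)*(j + 4)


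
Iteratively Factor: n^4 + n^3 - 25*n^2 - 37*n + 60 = (n + 3)*(n^3 - 2*n^2 - 19*n + 20) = (n + 3)*(n + 4)*(n^2 - 6*n + 5) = (n - 1)*(n + 3)*(n + 4)*(n - 5)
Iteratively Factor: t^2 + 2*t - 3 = (t + 3)*(t - 1)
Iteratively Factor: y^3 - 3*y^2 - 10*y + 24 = (y - 4)*(y^2 + y - 6) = (y - 4)*(y + 3)*(y - 2)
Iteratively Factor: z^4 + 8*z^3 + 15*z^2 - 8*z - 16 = (z - 1)*(z^3 + 9*z^2 + 24*z + 16) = (z - 1)*(z + 4)*(z^2 + 5*z + 4) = (z - 1)*(z + 1)*(z + 4)*(z + 4)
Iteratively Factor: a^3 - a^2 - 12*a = (a + 3)*(a^2 - 4*a) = (a - 4)*(a + 3)*(a)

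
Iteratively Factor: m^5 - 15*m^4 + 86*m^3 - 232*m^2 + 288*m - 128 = (m - 2)*(m^4 - 13*m^3 + 60*m^2 - 112*m + 64) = (m - 4)*(m - 2)*(m^3 - 9*m^2 + 24*m - 16) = (m - 4)^2*(m - 2)*(m^2 - 5*m + 4) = (m - 4)^3*(m - 2)*(m - 1)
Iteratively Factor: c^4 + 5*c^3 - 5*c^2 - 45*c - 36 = (c + 1)*(c^3 + 4*c^2 - 9*c - 36) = (c + 1)*(c + 4)*(c^2 - 9) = (c + 1)*(c + 3)*(c + 4)*(c - 3)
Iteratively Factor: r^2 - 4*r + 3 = (r - 3)*(r - 1)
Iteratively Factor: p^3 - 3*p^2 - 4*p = (p - 4)*(p^2 + p) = p*(p - 4)*(p + 1)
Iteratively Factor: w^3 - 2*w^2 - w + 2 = (w + 1)*(w^2 - 3*w + 2) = (w - 2)*(w + 1)*(w - 1)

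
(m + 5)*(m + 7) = m^2 + 12*m + 35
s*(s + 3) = s^2 + 3*s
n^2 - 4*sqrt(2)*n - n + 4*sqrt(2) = (n - 1)*(n - 4*sqrt(2))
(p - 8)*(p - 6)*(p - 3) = p^3 - 17*p^2 + 90*p - 144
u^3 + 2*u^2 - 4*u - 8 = (u - 2)*(u + 2)^2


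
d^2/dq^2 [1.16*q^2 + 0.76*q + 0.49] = 2.32000000000000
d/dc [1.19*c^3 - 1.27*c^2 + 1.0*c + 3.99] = 3.57*c^2 - 2.54*c + 1.0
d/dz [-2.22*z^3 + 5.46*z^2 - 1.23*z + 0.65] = -6.66*z^2 + 10.92*z - 1.23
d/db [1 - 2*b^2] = -4*b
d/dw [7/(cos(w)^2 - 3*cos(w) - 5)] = 7*(2*cos(w) - 3)*sin(w)/(sin(w)^2 + 3*cos(w) + 4)^2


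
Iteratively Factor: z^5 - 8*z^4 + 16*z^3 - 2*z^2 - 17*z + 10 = (z - 1)*(z^4 - 7*z^3 + 9*z^2 + 7*z - 10) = (z - 1)^2*(z^3 - 6*z^2 + 3*z + 10) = (z - 5)*(z - 1)^2*(z^2 - z - 2) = (z - 5)*(z - 1)^2*(z + 1)*(z - 2)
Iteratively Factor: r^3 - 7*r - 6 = (r - 3)*(r^2 + 3*r + 2) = (r - 3)*(r + 2)*(r + 1)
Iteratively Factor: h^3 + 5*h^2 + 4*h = (h + 4)*(h^2 + h) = (h + 1)*(h + 4)*(h)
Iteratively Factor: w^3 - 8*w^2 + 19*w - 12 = (w - 1)*(w^2 - 7*w + 12) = (w - 3)*(w - 1)*(w - 4)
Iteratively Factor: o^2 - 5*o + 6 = (o - 2)*(o - 3)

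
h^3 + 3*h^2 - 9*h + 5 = (h - 1)^2*(h + 5)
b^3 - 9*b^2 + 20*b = b*(b - 5)*(b - 4)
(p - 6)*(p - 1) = p^2 - 7*p + 6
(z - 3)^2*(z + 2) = z^3 - 4*z^2 - 3*z + 18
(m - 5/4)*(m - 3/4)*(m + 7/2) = m^3 + 3*m^2/2 - 97*m/16 + 105/32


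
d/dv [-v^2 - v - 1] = -2*v - 1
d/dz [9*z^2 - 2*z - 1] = 18*z - 2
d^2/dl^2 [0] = 0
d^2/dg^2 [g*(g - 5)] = 2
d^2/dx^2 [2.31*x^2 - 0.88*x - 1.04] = 4.62000000000000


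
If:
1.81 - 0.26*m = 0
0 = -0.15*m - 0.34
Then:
No Solution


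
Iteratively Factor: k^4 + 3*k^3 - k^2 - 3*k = (k + 3)*(k^3 - k) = k*(k + 3)*(k^2 - 1) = k*(k + 1)*(k + 3)*(k - 1)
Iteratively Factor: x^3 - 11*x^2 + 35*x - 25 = (x - 5)*(x^2 - 6*x + 5) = (x - 5)^2*(x - 1)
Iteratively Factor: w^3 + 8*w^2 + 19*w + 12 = (w + 3)*(w^2 + 5*w + 4) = (w + 3)*(w + 4)*(w + 1)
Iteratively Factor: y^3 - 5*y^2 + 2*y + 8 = (y - 4)*(y^2 - y - 2) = (y - 4)*(y - 2)*(y + 1)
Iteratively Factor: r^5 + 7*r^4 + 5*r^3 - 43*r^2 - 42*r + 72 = (r - 2)*(r^4 + 9*r^3 + 23*r^2 + 3*r - 36) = (r - 2)*(r - 1)*(r^3 + 10*r^2 + 33*r + 36) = (r - 2)*(r - 1)*(r + 3)*(r^2 + 7*r + 12) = (r - 2)*(r - 1)*(r + 3)^2*(r + 4)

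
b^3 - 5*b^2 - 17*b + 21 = (b - 7)*(b - 1)*(b + 3)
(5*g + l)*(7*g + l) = 35*g^2 + 12*g*l + l^2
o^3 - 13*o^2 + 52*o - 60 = (o - 6)*(o - 5)*(o - 2)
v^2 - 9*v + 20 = (v - 5)*(v - 4)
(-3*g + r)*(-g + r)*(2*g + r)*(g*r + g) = 6*g^4*r + 6*g^4 - 5*g^3*r^2 - 5*g^3*r - 2*g^2*r^3 - 2*g^2*r^2 + g*r^4 + g*r^3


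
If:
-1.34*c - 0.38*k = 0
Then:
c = -0.283582089552239*k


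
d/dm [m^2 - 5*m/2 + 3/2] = 2*m - 5/2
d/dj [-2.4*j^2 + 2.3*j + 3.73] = 2.3 - 4.8*j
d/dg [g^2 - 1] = 2*g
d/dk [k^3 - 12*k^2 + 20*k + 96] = 3*k^2 - 24*k + 20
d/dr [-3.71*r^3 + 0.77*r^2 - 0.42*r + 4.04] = -11.13*r^2 + 1.54*r - 0.42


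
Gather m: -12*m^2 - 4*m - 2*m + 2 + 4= -12*m^2 - 6*m + 6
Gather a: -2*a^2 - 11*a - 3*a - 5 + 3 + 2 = -2*a^2 - 14*a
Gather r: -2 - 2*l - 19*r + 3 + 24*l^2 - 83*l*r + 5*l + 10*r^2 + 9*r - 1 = 24*l^2 + 3*l + 10*r^2 + r*(-83*l - 10)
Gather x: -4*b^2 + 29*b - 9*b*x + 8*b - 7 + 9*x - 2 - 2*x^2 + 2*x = -4*b^2 + 37*b - 2*x^2 + x*(11 - 9*b) - 9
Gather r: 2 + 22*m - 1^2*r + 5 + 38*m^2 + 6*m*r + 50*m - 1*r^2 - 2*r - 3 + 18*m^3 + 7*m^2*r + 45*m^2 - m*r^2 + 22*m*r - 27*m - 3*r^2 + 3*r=18*m^3 + 83*m^2 + 45*m + r^2*(-m - 4) + r*(7*m^2 + 28*m) + 4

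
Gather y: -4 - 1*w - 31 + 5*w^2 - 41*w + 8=5*w^2 - 42*w - 27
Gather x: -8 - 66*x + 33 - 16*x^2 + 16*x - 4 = -16*x^2 - 50*x + 21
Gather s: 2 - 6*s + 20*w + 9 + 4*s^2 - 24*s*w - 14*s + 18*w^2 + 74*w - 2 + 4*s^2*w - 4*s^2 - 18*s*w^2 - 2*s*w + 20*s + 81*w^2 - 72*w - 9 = 4*s^2*w + s*(-18*w^2 - 26*w) + 99*w^2 + 22*w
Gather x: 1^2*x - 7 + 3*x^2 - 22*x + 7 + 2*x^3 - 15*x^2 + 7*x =2*x^3 - 12*x^2 - 14*x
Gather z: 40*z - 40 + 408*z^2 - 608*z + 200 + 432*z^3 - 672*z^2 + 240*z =432*z^3 - 264*z^2 - 328*z + 160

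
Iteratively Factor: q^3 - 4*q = (q - 2)*(q^2 + 2*q) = (q - 2)*(q + 2)*(q)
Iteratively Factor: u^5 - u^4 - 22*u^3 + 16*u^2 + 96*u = (u - 3)*(u^4 + 2*u^3 - 16*u^2 - 32*u) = (u - 4)*(u - 3)*(u^3 + 6*u^2 + 8*u) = u*(u - 4)*(u - 3)*(u^2 + 6*u + 8) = u*(u - 4)*(u - 3)*(u + 2)*(u + 4)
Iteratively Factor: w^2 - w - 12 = (w + 3)*(w - 4)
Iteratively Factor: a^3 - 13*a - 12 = (a + 1)*(a^2 - a - 12) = (a - 4)*(a + 1)*(a + 3)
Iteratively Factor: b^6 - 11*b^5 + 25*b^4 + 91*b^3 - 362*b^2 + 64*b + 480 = (b - 2)*(b^5 - 9*b^4 + 7*b^3 + 105*b^2 - 152*b - 240) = (b - 2)*(b + 1)*(b^4 - 10*b^3 + 17*b^2 + 88*b - 240) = (b - 4)*(b - 2)*(b + 1)*(b^3 - 6*b^2 - 7*b + 60) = (b - 4)^2*(b - 2)*(b + 1)*(b^2 - 2*b - 15) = (b - 5)*(b - 4)^2*(b - 2)*(b + 1)*(b + 3)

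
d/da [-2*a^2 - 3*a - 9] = -4*a - 3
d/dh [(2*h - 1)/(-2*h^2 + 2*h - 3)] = 2*(-2*h^2 + 2*h + (2*h - 1)^2 - 3)/(2*h^2 - 2*h + 3)^2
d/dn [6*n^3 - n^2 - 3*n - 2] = 18*n^2 - 2*n - 3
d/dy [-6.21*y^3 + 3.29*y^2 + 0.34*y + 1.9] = -18.63*y^2 + 6.58*y + 0.34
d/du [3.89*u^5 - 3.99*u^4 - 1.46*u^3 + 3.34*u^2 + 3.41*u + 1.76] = 19.45*u^4 - 15.96*u^3 - 4.38*u^2 + 6.68*u + 3.41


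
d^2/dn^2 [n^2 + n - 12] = 2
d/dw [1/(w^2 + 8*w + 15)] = 2*(-w - 4)/(w^2 + 8*w + 15)^2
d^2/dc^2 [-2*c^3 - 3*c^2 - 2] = -12*c - 6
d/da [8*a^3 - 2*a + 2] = 24*a^2 - 2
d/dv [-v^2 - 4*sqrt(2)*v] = -2*v - 4*sqrt(2)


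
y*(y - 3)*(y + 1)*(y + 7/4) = y^4 - y^3/4 - 13*y^2/2 - 21*y/4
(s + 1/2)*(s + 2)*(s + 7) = s^3 + 19*s^2/2 + 37*s/2 + 7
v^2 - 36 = (v - 6)*(v + 6)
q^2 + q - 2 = (q - 1)*(q + 2)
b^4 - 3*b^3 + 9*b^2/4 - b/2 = b*(b - 2)*(b - 1/2)^2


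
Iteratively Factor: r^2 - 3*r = (r)*(r - 3)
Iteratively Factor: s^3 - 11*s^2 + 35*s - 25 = (s - 1)*(s^2 - 10*s + 25) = (s - 5)*(s - 1)*(s - 5)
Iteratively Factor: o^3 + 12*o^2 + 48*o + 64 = (o + 4)*(o^2 + 8*o + 16) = (o + 4)^2*(o + 4)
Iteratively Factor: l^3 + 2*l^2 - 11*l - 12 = (l - 3)*(l^2 + 5*l + 4) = (l - 3)*(l + 1)*(l + 4)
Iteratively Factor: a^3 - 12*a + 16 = (a + 4)*(a^2 - 4*a + 4) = (a - 2)*(a + 4)*(a - 2)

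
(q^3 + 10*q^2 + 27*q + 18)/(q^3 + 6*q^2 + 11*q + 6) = (q + 6)/(q + 2)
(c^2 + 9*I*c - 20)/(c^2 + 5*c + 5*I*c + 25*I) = (c + 4*I)/(c + 5)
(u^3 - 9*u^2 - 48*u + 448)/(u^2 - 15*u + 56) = (u^2 - u - 56)/(u - 7)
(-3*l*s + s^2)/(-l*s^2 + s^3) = (3*l - s)/(s*(l - s))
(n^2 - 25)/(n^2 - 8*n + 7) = (n^2 - 25)/(n^2 - 8*n + 7)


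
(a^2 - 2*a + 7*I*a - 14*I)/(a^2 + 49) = (a - 2)/(a - 7*I)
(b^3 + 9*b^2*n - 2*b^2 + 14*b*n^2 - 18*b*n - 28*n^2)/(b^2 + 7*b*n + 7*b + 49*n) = (b^2 + 2*b*n - 2*b - 4*n)/(b + 7)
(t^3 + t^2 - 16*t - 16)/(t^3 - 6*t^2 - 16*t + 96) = (t + 1)/(t - 6)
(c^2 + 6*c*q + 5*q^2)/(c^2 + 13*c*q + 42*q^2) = (c^2 + 6*c*q + 5*q^2)/(c^2 + 13*c*q + 42*q^2)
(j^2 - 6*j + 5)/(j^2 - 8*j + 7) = (j - 5)/(j - 7)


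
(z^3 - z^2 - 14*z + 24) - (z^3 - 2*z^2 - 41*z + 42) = z^2 + 27*z - 18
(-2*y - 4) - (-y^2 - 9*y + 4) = y^2 + 7*y - 8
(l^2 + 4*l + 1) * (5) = 5*l^2 + 20*l + 5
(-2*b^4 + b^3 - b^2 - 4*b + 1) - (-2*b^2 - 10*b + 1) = -2*b^4 + b^3 + b^2 + 6*b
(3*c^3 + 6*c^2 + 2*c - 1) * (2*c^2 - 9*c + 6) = 6*c^5 - 15*c^4 - 32*c^3 + 16*c^2 + 21*c - 6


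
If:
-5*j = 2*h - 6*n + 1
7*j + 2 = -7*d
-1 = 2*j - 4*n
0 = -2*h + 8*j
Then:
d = -47/140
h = 1/5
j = 1/20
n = 11/40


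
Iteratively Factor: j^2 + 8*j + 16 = (j + 4)*(j + 4)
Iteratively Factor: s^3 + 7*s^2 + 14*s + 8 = (s + 1)*(s^2 + 6*s + 8) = (s + 1)*(s + 4)*(s + 2)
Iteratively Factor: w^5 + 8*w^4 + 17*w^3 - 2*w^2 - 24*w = (w + 3)*(w^4 + 5*w^3 + 2*w^2 - 8*w) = w*(w + 3)*(w^3 + 5*w^2 + 2*w - 8) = w*(w + 2)*(w + 3)*(w^2 + 3*w - 4) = w*(w - 1)*(w + 2)*(w + 3)*(w + 4)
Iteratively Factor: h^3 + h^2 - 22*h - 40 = (h + 4)*(h^2 - 3*h - 10) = (h + 2)*(h + 4)*(h - 5)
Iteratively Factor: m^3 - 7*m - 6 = (m - 3)*(m^2 + 3*m + 2) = (m - 3)*(m + 1)*(m + 2)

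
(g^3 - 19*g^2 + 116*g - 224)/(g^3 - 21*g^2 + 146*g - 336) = (g - 4)/(g - 6)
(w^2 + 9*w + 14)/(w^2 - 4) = (w + 7)/(w - 2)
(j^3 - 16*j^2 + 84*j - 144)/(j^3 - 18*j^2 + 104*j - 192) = (j - 6)/(j - 8)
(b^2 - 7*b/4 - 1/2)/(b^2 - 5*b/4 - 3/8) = 2*(b - 2)/(2*b - 3)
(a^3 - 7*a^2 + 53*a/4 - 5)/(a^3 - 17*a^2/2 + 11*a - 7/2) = (a^2 - 13*a/2 + 10)/(a^2 - 8*a + 7)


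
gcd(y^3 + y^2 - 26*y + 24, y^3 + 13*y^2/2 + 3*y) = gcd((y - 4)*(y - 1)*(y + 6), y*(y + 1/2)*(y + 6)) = y + 6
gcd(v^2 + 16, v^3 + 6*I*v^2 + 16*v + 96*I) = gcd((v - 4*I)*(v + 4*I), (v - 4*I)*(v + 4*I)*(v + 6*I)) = v^2 + 16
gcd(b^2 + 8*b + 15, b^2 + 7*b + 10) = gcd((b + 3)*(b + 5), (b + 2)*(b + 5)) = b + 5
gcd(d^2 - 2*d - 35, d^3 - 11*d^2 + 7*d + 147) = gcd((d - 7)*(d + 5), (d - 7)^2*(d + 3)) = d - 7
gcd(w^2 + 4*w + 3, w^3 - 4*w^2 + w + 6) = w + 1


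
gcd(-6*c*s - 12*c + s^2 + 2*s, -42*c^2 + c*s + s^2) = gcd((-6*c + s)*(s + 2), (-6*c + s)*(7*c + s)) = -6*c + s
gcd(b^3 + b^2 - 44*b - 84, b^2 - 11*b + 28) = b - 7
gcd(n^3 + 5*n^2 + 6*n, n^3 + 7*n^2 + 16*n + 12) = n^2 + 5*n + 6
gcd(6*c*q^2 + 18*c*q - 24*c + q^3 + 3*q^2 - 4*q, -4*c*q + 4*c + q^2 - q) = q - 1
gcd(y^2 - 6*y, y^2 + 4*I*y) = y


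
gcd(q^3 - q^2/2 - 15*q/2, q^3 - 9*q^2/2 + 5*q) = q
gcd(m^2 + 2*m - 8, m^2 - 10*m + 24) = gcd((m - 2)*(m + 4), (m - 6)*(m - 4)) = 1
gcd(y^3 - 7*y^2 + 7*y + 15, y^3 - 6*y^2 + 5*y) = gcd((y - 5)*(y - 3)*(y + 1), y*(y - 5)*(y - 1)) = y - 5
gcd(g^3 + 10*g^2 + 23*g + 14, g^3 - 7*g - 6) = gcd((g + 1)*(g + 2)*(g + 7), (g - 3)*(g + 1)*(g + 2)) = g^2 + 3*g + 2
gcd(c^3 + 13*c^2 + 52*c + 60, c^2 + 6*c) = c + 6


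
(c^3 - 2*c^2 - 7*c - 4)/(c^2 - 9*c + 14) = (c^3 - 2*c^2 - 7*c - 4)/(c^2 - 9*c + 14)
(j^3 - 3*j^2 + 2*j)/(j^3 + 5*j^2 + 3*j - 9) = j*(j - 2)/(j^2 + 6*j + 9)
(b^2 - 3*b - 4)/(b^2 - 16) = (b + 1)/(b + 4)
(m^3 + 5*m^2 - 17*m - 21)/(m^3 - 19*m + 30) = (m^2 + 8*m + 7)/(m^2 + 3*m - 10)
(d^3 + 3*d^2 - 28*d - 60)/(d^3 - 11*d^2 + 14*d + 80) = (d + 6)/(d - 8)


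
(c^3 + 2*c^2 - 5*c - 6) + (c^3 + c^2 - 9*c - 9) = 2*c^3 + 3*c^2 - 14*c - 15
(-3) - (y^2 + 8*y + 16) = -y^2 - 8*y - 19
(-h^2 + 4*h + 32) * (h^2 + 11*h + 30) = -h^4 - 7*h^3 + 46*h^2 + 472*h + 960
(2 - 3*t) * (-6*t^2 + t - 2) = 18*t^3 - 15*t^2 + 8*t - 4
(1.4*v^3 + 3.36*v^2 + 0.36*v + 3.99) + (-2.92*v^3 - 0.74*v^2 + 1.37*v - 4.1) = -1.52*v^3 + 2.62*v^2 + 1.73*v - 0.109999999999999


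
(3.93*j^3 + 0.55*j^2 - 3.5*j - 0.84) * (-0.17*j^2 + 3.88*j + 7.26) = -0.6681*j^5 + 15.1549*j^4 + 31.2608*j^3 - 9.4442*j^2 - 28.6692*j - 6.0984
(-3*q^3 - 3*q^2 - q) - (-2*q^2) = -3*q^3 - q^2 - q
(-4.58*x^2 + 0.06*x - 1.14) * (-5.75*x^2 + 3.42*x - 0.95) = 26.335*x^4 - 16.0086*x^3 + 11.1112*x^2 - 3.9558*x + 1.083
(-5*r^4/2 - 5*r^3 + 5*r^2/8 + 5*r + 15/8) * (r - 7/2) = -5*r^5/2 + 15*r^4/4 + 145*r^3/8 + 45*r^2/16 - 125*r/8 - 105/16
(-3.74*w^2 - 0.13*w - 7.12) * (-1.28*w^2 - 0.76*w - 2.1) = 4.7872*w^4 + 3.0088*w^3 + 17.0664*w^2 + 5.6842*w + 14.952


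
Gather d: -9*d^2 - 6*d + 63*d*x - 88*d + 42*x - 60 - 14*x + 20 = -9*d^2 + d*(63*x - 94) + 28*x - 40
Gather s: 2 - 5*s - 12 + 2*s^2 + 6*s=2*s^2 + s - 10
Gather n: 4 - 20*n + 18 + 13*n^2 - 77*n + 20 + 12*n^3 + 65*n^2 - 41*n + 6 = 12*n^3 + 78*n^2 - 138*n + 48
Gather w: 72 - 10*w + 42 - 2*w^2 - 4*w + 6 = -2*w^2 - 14*w + 120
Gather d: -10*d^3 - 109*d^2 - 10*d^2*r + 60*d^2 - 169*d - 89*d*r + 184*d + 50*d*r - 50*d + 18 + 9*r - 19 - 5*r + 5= -10*d^3 + d^2*(-10*r - 49) + d*(-39*r - 35) + 4*r + 4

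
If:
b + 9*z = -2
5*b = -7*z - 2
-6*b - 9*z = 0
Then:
No Solution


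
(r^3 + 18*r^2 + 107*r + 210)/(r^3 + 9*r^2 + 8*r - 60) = (r + 7)/(r - 2)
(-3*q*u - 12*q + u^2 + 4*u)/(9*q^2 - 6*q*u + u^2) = (-u - 4)/(3*q - u)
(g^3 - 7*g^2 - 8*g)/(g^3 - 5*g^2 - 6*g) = (g - 8)/(g - 6)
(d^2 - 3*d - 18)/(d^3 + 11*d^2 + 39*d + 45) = (d - 6)/(d^2 + 8*d + 15)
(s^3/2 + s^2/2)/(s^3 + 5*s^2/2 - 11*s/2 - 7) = s^2/(2*s^2 + 3*s - 14)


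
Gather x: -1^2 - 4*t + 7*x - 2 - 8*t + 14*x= -12*t + 21*x - 3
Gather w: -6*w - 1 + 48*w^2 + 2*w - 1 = 48*w^2 - 4*w - 2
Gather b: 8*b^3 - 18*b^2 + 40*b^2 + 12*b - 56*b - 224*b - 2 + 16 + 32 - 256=8*b^3 + 22*b^2 - 268*b - 210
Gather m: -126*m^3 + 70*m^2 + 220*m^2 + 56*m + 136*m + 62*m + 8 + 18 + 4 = -126*m^3 + 290*m^2 + 254*m + 30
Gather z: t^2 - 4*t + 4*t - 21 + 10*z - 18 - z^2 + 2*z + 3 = t^2 - z^2 + 12*z - 36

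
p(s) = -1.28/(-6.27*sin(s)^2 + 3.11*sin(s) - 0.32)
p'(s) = -1.28*(12.54*sin(s)*cos(s) - 3.11*cos(s))/(-6.27*sin(s)^2 + 3.11*sin(s) - 0.32)^2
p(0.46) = 7.31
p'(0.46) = -91.94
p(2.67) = 6.36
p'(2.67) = 72.87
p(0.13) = 57.64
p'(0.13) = 3820.91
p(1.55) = 0.37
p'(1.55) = -0.02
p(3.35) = 1.04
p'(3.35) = -4.71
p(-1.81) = 0.14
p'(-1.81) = -0.05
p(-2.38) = 0.23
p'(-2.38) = -0.37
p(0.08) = 11.48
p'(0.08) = 216.30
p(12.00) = 0.34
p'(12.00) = 0.74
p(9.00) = 12.40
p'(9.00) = 225.27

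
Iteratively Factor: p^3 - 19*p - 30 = (p + 3)*(p^2 - 3*p - 10) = (p + 2)*(p + 3)*(p - 5)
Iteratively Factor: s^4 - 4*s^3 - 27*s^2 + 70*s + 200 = (s + 2)*(s^3 - 6*s^2 - 15*s + 100) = (s - 5)*(s + 2)*(s^2 - s - 20) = (s - 5)^2*(s + 2)*(s + 4)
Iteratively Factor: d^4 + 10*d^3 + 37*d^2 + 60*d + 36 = (d + 3)*(d^3 + 7*d^2 + 16*d + 12) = (d + 3)^2*(d^2 + 4*d + 4) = (d + 2)*(d + 3)^2*(d + 2)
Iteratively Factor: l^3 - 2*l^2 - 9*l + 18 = (l + 3)*(l^2 - 5*l + 6) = (l - 3)*(l + 3)*(l - 2)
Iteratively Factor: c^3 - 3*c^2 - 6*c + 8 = (c + 2)*(c^2 - 5*c + 4) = (c - 4)*(c + 2)*(c - 1)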